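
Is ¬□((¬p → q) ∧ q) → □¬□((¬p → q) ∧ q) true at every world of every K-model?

No, not valid

Tableau for the negation ¬(¬□((¬p → q) ∧ q) → □¬□((¬p → q) ∧ q)):
1. ¬(¬□((¬p → q) ∧ q) → □¬□((¬p → q) ∧ q)), u
2. ¬□((¬p → q) ∧ q), u
3. ¬□¬□((¬p → q) ∧ q), u
4. ¬((¬p → q) ∧ q), v
5. ¬q, v
6. □((¬p → q) ∧ q), w
Accessibility: uRv, uRw
The negation has an open branch (countermodel exists).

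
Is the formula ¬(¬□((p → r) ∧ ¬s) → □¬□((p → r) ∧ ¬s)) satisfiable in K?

Yes, satisfiable

1. ¬(¬□((p → r) ∧ ¬s) → □¬□((p → r) ∧ ¬s)), w0
2. ¬□((p → r) ∧ ¬s), w0   [¬→-rule on 1]
3. ¬□¬□((p → r) ∧ ¬s), w0   [¬→-rule on 1]
4. ¬((p → r) ∧ ¬s), w1   [¬□-rule on 2: fresh world w1, w0Rw1]
5. s, w1   [¬∧-rule on 4 (branches; this branch)]
6. □((p → r) ∧ ¬s), w2   [¬□-rule on 3: fresh world w2, w0Rw2]
Accessibility: w0Rw1, w0Rw2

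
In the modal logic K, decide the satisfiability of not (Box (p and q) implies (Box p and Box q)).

1. not (Box (p and q) implies (Box p and Box q)), w0
2. Box (p and q), w0   [neg-implies-rule on 1]
3. not (Box p and Box q), w0   [neg-implies-rule on 1]
4. not Box q, w0   [neg-and-rule on 3 (branches; this branch)]
5. not q, w1   [neg-Box-rule on 4: fresh world w1, w0Rw1]
6. p and q, w1   [Box-rule on 2 via w0Rw1]
7. p, w1   [and-rule on 6]
8. q, w1   [and-rule on 6]
Accessibility: w0Rw1
Branch closes: q and not q both at w1.
Every branch closes; the branch above is one of them.

Unsatisfiable (every branch closes)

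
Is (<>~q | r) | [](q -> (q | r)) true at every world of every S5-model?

Tableau for the negation ~((<>~q | r) | [](q -> (q | r))):
1. ~((<>~q | r) | [](q -> (q | r))), 0
2. ~(<>~q | r), 0
3. ~[](q -> (q | r)), 0
4. ~<>~q, 0
5. ~r, 0
6. q, 0
7. ~(q -> (q | r)), 1
8. q, 1
9. ~(q | r), 1
10. ~q, 1
11. ~r, 1
Accessibility: 0R0, 0R1, 1R0, 1R1
Branch closes: q and ~q both at 1.
Every branch of the negation's tableau closes; the branch above is one of them.

Valid in S5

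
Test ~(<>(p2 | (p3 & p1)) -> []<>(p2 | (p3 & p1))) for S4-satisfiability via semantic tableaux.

Satisfiable (open branch found)

1. ~(<>(p2 | (p3 & p1)) -> []<>(p2 | (p3 & p1))), u
2. <>(p2 | (p3 & p1)), u
3. ~[]<>(p2 | (p3 & p1)), u
4. p2 | (p3 & p1), v
5. p3 & p1, v
6. p3, v
7. p1, v
8. ~<>(p2 | (p3 & p1)), w
9. ~(p2 | (p3 & p1)), w
10. ~p2, w
11. ~(p3 & p1), w
12. ~p1, w
Accessibility: uRu, uRv, uRw, vRv, wRw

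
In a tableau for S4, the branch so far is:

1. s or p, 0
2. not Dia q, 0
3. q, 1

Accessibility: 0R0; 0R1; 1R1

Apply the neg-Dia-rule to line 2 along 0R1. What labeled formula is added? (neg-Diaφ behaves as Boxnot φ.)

not q, 1

neg-Diaφ behaves as Boxnot φ: propagate the negated body to each accessible world.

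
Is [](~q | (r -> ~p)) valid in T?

No, not valid

Tableau for the negation ~[](~q | (r -> ~p)):
1. ~[](~q | (r -> ~p)), u
2. ~(~q | (r -> ~p)), v
3. q, v
4. ~(r -> ~p), v
5. r, v
6. p, v
Accessibility: uRu, uRv, vRv
The negation has an open branch (countermodel exists).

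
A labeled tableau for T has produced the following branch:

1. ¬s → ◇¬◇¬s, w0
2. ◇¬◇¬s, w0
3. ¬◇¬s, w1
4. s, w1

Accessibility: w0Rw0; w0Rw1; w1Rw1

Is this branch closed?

No atom appears with both signs at the same world.

Open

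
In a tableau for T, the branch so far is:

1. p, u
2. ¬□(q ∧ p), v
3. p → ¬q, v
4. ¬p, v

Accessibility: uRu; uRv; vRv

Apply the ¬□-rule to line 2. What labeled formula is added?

a fresh world w with vRw, and ¬(q ∧ p) at w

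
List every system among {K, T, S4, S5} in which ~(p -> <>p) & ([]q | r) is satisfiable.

K

T-tableau for the formula:
1. ~(p -> <>p) & ([]q | r), u
2. ~(p -> <>p), u
3. []q | r, u
4. p, u
5. ~<>p, u
6. ~p, u
Accessibility: uRu
Branch closes: p and ~p both at u.
Every branch closes (one shown): unsatisfiable in T, hence also in S4, S5 (every S4/S5-frame is a T-frame).
K-tableau for the formula:
1. ~(p -> <>p) & ([]q | r), u
2. ~(p -> <>p), u
3. []q | r, u
4. p, u
5. ~<>p, u
6. r, u
Complete open branch: satisfiable in K.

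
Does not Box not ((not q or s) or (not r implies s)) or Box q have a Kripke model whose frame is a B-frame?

Satisfiable

1. not Box not ((not q or s) or (not r implies s)) or Box q, 0
2. Box q, 0
3. q, 0
Accessibility: 0R0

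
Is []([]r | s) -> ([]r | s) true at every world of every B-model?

Tableau for the negation ~([]([]r | s) -> ([]r | s)):
1. ~([]([]r | s) -> ([]r | s)), w0
2. []([]r | s), w0   [~->-rule on 1]
3. ~([]r | s), w0   [~->-rule on 1]
4. ~[]r, w0   [~|-rule on 3]
5. ~s, w0   [~|-rule on 3]
6. []r | s, w0   [[]-rule on 2 via w0Rw0]
7. []r, w0   [|-rule on 6 (branches; this branch)]
8. r, w0   [[]-rule on 7 via w0Rw0]
9. ~r, w1   [~[]-rule on 4: fresh world w1, w0Rw1]
10. []r | s, w1   [[]-rule on 2 via w0Rw1]
11. r, w1   [[]-rule on 7 via w0Rw1]
Accessibility: w0Rw0, w0Rw1, w1Rw0, w1Rw1
Branch closes: r and ~r both at w1.
Every branch of the negation's tableau closes; the branch above is one of them.

Yes, valid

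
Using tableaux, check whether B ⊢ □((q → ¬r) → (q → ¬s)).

Tableau for the negation ¬□((q → ¬r) → (q → ¬s)):
1. ¬□((q → ¬r) → (q → ¬s)), w0
2. ¬((q → ¬r) → (q → ¬s)), w1   [¬□-rule on 1: fresh world w1, w0Rw1]
3. q → ¬r, w1   [¬→-rule on 2]
4. ¬(q → ¬s), w1   [¬→-rule on 2]
5. q, w1   [¬→-rule on 4]
6. s, w1   [¬→-rule on 4]
7. ¬r, w1   [→-rule on 3 (branches; this branch)]
Accessibility: w0Rw0, w0Rw1, w1Rw0, w1Rw1
The negation has an open branch (countermodel exists).

No, not valid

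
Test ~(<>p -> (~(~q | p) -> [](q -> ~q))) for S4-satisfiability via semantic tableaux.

1. ~(<>p -> (~(~q | p) -> [](q -> ~q))), 0
2. <>p, 0
3. ~(~(~q | p) -> [](q -> ~q)), 0
4. ~(~q | p), 0
5. ~[](q -> ~q), 0
6. q, 0
7. ~p, 0
8. p, 1
9. ~(q -> ~q), 2
10. q, 2
Accessibility: 0R0, 0R1, 0R2, 1R1, 2R2

Satisfiable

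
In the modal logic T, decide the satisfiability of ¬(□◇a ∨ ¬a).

Satisfiable

1. ¬(□◇a ∨ ¬a), w0
2. ¬□◇a, w0   [¬∨-rule on 1]
3. a, w0   [¬∨-rule on 1]
4. ¬◇a, w1   [¬□-rule on 2: fresh world w1, w0Rw1]
5. ¬a, w1   [¬◇-rule on 4 via w1Rw1]
Accessibility: w0Rw0, w0Rw1, w1Rw1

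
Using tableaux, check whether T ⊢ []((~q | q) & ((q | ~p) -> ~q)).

Not valid

Tableau for the negation ~[]((~q | q) & ((q | ~p) -> ~q)):
1. ~[]((~q | q) & ((q | ~p) -> ~q)), 0
2. ~((~q | q) & ((q | ~p) -> ~q)), 1   [~[]-rule on 1: fresh world 1, 0R1]
3. ~((q | ~p) -> ~q), 1   [~&-rule on 2 (branches; this branch)]
4. q | ~p, 1   [~->-rule on 3]
5. q, 1   [~->-rule on 3]
6. ~p, 1   [|-rule on 4 (branches; this branch)]
Accessibility: 0R0, 0R1, 1R1
The negation has an open branch (countermodel exists).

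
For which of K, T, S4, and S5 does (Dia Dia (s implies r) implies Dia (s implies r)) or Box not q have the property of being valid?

S4-tableau for the negation not ((Dia Dia (s implies r) implies Dia (s implies r)) or Box not q):
1. not ((Dia Dia (s implies r) implies Dia (s implies r)) or Box not q), 0
2. not (Dia Dia (s implies r) implies Dia (s implies r)), 0   [neg-or-rule on 1]
3. not Box not q, 0   [neg-or-rule on 1]
4. Dia Dia (s implies r), 0   [neg-implies-rule on 2]
5. not Dia (s implies r), 0   [neg-implies-rule on 2]
6. not (s implies r), 0   [neg-Dia-rule on 5 via 0R0]
7. s, 0   [neg-implies-rule on 6]
8. not r, 0   [neg-implies-rule on 6]
9. q, 1   [neg-Box-rule on 3: fresh world 1, 0R1]
10. not (s implies r), 1   [neg-Dia-rule on 5 via 0R1]
11. s, 1   [neg-implies-rule on 10]
12. not r, 1   [neg-implies-rule on 10]
13. Dia (s implies r), 2   [Dia-rule on 4: fresh world 2, 0R2]
14. not (s implies r), 2   [neg-Dia-rule on 5 via 0R2]
15. s, 2   [neg-implies-rule on 14]
16. not r, 2   [neg-implies-rule on 14]
17. s implies r, 3   [Dia-rule on 13: fresh world 3, 2R3]
18. not (s implies r), 3   [neg-Dia-rule on 5 via 0R3]
19. s, 3   [neg-implies-rule on 18]
20. not r, 3   [neg-implies-rule on 18]
21. r, 3   [implies-rule on 17 (branches; this branch)]
Accessibility: 0R0, 0R1, 0R2, 0R3, 1R1, 2R2, 2R3, 3R3
Branch closes: r and not r both at 3.
Every branch closes (one shown): valid in S4, hence also in S5 (every theorem of S4 is a theorem of S5).
T-tableau for the negation not ((Dia Dia (s implies r) implies Dia (s implies r)) or Box not q):
1. not ((Dia Dia (s implies r) implies Dia (s implies r)) or Box not q), 0
2. not (Dia Dia (s implies r) implies Dia (s implies r)), 0   [neg-or-rule on 1]
3. not Box not q, 0   [neg-or-rule on 1]
4. Dia Dia (s implies r), 0   [neg-implies-rule on 2]
5. not Dia (s implies r), 0   [neg-implies-rule on 2]
6. not (s implies r), 0   [neg-Dia-rule on 5 via 0R0]
7. s, 0   [neg-implies-rule on 6]
8. not r, 0   [neg-implies-rule on 6]
9. q, 1   [neg-Box-rule on 3: fresh world 1, 0R1]
10. not (s implies r), 1   [neg-Dia-rule on 5 via 0R1]
11. s, 1   [neg-implies-rule on 10]
12. not r, 1   [neg-implies-rule on 10]
13. Dia (s implies r), 2   [Dia-rule on 4: fresh world 2, 0R2]
14. not (s implies r), 2   [neg-Dia-rule on 5 via 0R2]
15. s, 2   [neg-implies-rule on 14]
16. not r, 2   [neg-implies-rule on 14]
17. s implies r, 3   [Dia-rule on 13: fresh world 3, 2R3]
18. r, 3   [implies-rule on 17 (branches; this branch)]
Accessibility: 0R0, 0R1, 0R2, 1R1, 2R2, 2R3, 3R3
Complete open branch: countermodel on a T-frame, so not valid in T, nor in K (the same frame is also a K-frame).

S4, S5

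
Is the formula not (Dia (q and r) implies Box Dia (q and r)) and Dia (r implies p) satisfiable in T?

1. not (Dia (q and r) implies Box Dia (q and r)) and Dia (r implies p), u
2. not (Dia (q and r) implies Box Dia (q and r)), u
3. Dia (r implies p), u
4. Dia (q and r), u
5. not Box Dia (q and r), u
6. r implies p, v
7. p, v
8. q and r, w
9. q, w
10. r, w
11. not Dia (q and r), x
12. not (q and r), x
13. not r, x
Accessibility: uRu, uRv, uRw, uRx, vRv, wRw, xRx

Satisfiable (open branch found)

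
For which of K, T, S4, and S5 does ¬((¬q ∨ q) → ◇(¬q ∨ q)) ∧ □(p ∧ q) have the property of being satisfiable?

K-tableau for the formula:
1. ¬((¬q ∨ q) → ◇(¬q ∨ q)) ∧ □(p ∧ q), w0
2. ¬((¬q ∨ q) → ◇(¬q ∨ q)), w0
3. □(p ∧ q), w0
4. ¬q ∨ q, w0
5. ¬◇(¬q ∨ q), w0
6. q, w0
Complete open branch: satisfiable in K.
T-tableau for the formula:
1. ¬((¬q ∨ q) → ◇(¬q ∨ q)) ∧ □(p ∧ q), w0
2. ¬((¬q ∨ q) → ◇(¬q ∨ q)), w0
3. □(p ∧ q), w0
4. ¬q ∨ q, w0
5. ¬◇(¬q ∨ q), w0
6. p ∧ q, w0
7. p, w0
8. q, w0
9. ¬(¬q ∨ q), w0
10. ¬q, w0
Accessibility: w0Rw0
Branch closes: q and ¬q both at w0.
Every branch closes (one shown): unsatisfiable in T, hence also in S4, S5 (every S4/S5-frame is a T-frame).

K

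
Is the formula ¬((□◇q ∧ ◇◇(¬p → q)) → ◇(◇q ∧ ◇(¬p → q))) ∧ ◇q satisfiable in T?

No, unsatisfiable

1. ¬((□◇q ∧ ◇◇(¬p → q)) → ◇(◇q ∧ ◇(¬p → q))) ∧ ◇q, w0
2. ¬((□◇q ∧ ◇◇(¬p → q)) → ◇(◇q ∧ ◇(¬p → q))), w0
3. ◇q, w0
4. □◇q ∧ ◇◇(¬p → q), w0
5. ¬◇(◇q ∧ ◇(¬p → q)), w0
6. □◇q, w0
7. ◇◇(¬p → q), w0
8. ¬(◇q ∧ ◇(¬p → q)), w0
9. ¬◇(¬p → q), w0
10. ¬(¬p → q), w0
11. ¬p, w0
12. ¬q, w0
13. q, w1
14. ¬(◇q ∧ ◇(¬p → q)), w1
15. ◇q, w1
16. ¬(¬p → q), w1
17. ¬p, w1
18. ¬q, w1
Accessibility: w0Rw0, w0Rw1, w1Rw1
Branch closes: q and ¬q both at w1.
(One branch shown.) All branches close.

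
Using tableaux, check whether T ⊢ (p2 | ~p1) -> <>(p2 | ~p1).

Tableau for the negation ~((p2 | ~p1) -> <>(p2 | ~p1)):
1. ~((p2 | ~p1) -> <>(p2 | ~p1)), u
2. p2 | ~p1, u   [~->-rule on 1]
3. ~<>(p2 | ~p1), u   [~->-rule on 1]
4. ~(p2 | ~p1), u   [~<>-rule on 3 via uRu]
5. ~p2, u   [~|-rule on 4]
6. p1, u   [~|-rule on 4]
7. ~p1, u   [|-rule on 2 (branches; this branch)]
Accessibility: uRu
Branch closes: p1 and ~p1 both at u.
All branches of the negation close; one closing branch shown above.

Yes, valid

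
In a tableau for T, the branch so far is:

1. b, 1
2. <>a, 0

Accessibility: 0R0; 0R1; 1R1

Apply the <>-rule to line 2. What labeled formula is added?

a fresh world 2 with 0R2, and a at 2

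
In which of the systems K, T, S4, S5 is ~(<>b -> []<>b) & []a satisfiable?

K, T, S4

S4-tableau for the formula:
1. ~(<>b -> []<>b) & []a, 0
2. ~(<>b -> []<>b), 0
3. []a, 0
4. <>b, 0
5. ~[]<>b, 0
6. a, 0
7. b, 1
8. a, 1
9. ~<>b, 2
10. a, 2
11. ~b, 2
Accessibility: 0R0, 0R1, 0R2, 1R1, 2R2
Complete open branch: satisfiable in S4, hence also in K, T (this S4-model is also a K-model and a T-model).
S5-tableau for the formula:
1. ~(<>b -> []<>b) & []a, 0
2. ~(<>b -> []<>b), 0
3. []a, 0
4. <>b, 0
5. ~[]<>b, 0
6. a, 0
7. b, 1
8. a, 1
9. ~<>b, 2
10. a, 2
11. ~b, 0
12. ~b, 1
Accessibility: 0R0, 0R1, 0R2, 1R0, 1R1, 1R2, 2R0, 2R1, 2R2
Branch closes: b and ~b both at 1.
Every branch closes (one shown): unsatisfiable in S5.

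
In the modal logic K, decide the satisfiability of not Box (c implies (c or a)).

1. not Box (c implies (c or a)), w0
2. not (c implies (c or a)), w1   [neg-Box-rule on 1: fresh world w1, w0Rw1]
3. c, w1   [neg-implies-rule on 2]
4. not (c or a), w1   [neg-implies-rule on 2]
5. not c, w1   [neg-or-rule on 4]
6. not a, w1   [neg-or-rule on 4]
Accessibility: w0Rw1
Branch closes: c and not c both at w1.
(One branch shown.) All branches close.

Unsatisfiable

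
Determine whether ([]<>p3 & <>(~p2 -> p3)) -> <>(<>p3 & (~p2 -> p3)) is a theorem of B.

Valid

Tableau for the negation ~(([]<>p3 & <>(~p2 -> p3)) -> <>(<>p3 & (~p2 -> p3))):
1. ~(([]<>p3 & <>(~p2 -> p3)) -> <>(<>p3 & (~p2 -> p3))), u
2. []<>p3 & <>(~p2 -> p3), u   [~->-rule on 1]
3. ~<>(<>p3 & (~p2 -> p3)), u   [~->-rule on 1]
4. []<>p3, u   [&-rule on 2]
5. <>(~p2 -> p3), u   [&-rule on 2]
6. ~(<>p3 & (~p2 -> p3)), u   [~<>-rule on 3 via uRu]
7. <>p3, u   [[]-rule on 4 via uRu]
8. ~(~p2 -> p3), u   [~&-rule on 6 (branches; this branch)]
9. ~p2, u   [~->-rule on 8]
10. ~p3, u   [~->-rule on 8]
11. ~p2 -> p3, v   [<>-rule on 5: fresh world v, uRv]
12. ~(<>p3 & (~p2 -> p3)), v   [~<>-rule on 3 via uRv]
13. <>p3, v   [[]-rule on 4 via uRv]
14. p2, v   [->-rule on 11 (branches; this branch)]
15. ~<>p3, v   [~&-rule on 12 (branches; this branch)]
16. ~p3, v   [~<>-rule on 15 via vRv]
17. p3, w   [<>-rule on 7: fresh world w, uRw]
18. ~(<>p3 & (~p2 -> p3)), w   [~<>-rule on 3 via uRw]
19. <>p3, w   [[]-rule on 4 via uRw]
20. ~(~p2 -> p3), w   [~&-rule on 18 (branches; this branch)]
21. ~p2, w   [~->-rule on 20]
22. ~p3, w   [~->-rule on 20]
Accessibility: uRu, uRv, uRw, vRu, vRv, wRu, wRw
Branch closes: p3 and ~p3 both at w.
Every branch of the negation's tableau closes; the branch above is one of them.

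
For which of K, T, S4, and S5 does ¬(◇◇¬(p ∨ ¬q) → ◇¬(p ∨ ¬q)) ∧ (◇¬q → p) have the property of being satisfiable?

K, T

T-tableau for the formula:
1. ¬(◇◇¬(p ∨ ¬q) → ◇¬(p ∨ ¬q)) ∧ (◇¬q → p), w0
2. ¬(◇◇¬(p ∨ ¬q) → ◇¬(p ∨ ¬q)), w0
3. ◇¬q → p, w0
4. ◇◇¬(p ∨ ¬q), w0
5. ¬◇¬(p ∨ ¬q), w0
6. p ∨ ¬q, w0
7. p, w0
8. ¬q, w0
9. ◇¬(p ∨ ¬q), w1
10. p ∨ ¬q, w1
11. ¬q, w1
12. ¬(p ∨ ¬q), w2
13. ¬p, w2
14. q, w2
Accessibility: w0Rw0, w0Rw1, w1Rw1, w1Rw2, w2Rw2
Complete open branch: satisfiable in T, hence also in K (this T-model is also a K-model).
S4-tableau for the formula:
1. ¬(◇◇¬(p ∨ ¬q) → ◇¬(p ∨ ¬q)) ∧ (◇¬q → p), w0
2. ¬(◇◇¬(p ∨ ¬q) → ◇¬(p ∨ ¬q)), w0
3. ◇¬q → p, w0
4. ◇◇¬(p ∨ ¬q), w0
5. ¬◇¬(p ∨ ¬q), w0
6. p ∨ ¬q, w0
7. ¬◇¬q, w0
8. q, w0
9. p, w0
10. ◇¬(p ∨ ¬q), w1
11. p ∨ ¬q, w1
12. q, w1
13. p, w1
14. ¬(p ∨ ¬q), w2
15. ¬p, w2
16. q, w2
17. p ∨ ¬q, w2
18. ¬q, w2
Accessibility: w0Rw0, w0Rw1, w0Rw2, w1Rw1, w1Rw2, w2Rw2
Branch closes: q and ¬q both at w2.
Every branch closes (one shown): unsatisfiable in S4, hence also in S5 (every S5-frame is an S4-frame).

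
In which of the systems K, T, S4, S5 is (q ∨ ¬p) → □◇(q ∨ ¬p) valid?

S5

S4-tableau for the negation ¬((q ∨ ¬p) → □◇(q ∨ ¬p)):
1. ¬((q ∨ ¬p) → □◇(q ∨ ¬p)), u
2. q ∨ ¬p, u
3. ¬□◇(q ∨ ¬p), u
4. ¬p, u
5. ¬◇(q ∨ ¬p), v
6. ¬(q ∨ ¬p), v
7. ¬q, v
8. p, v
Accessibility: uRu, uRv, vRv
Complete open branch: countermodel on an S4-frame, so not valid in S4, nor in K, T (the same frame is also a K-frame and a T-frame).
S5-tableau for the negation ¬((q ∨ ¬p) → □◇(q ∨ ¬p)):
1. ¬((q ∨ ¬p) → □◇(q ∨ ¬p)), u
2. q ∨ ¬p, u
3. ¬□◇(q ∨ ¬p), u
4. ¬p, u
5. ¬◇(q ∨ ¬p), v
6. ¬(q ∨ ¬p), u
7. ¬q, u
8. p, u
Accessibility: uRu, uRv, vRu, vRv
Branch closes: p and ¬p both at u.
Every branch closes (one shown): valid in S5.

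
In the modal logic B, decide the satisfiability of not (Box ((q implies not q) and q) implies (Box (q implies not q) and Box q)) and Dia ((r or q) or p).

Unsatisfiable (every branch closes)

1. not (Box ((q implies not q) and q) implies (Box (q implies not q) and Box q)) and Dia ((r or q) or p), w0
2. not (Box ((q implies not q) and q) implies (Box (q implies not q) and Box q)), w0
3. Dia ((r or q) or p), w0
4. Box ((q implies not q) and q), w0
5. not (Box (q implies not q) and Box q), w0
6. (q implies not q) and q, w0
7. q implies not q, w0
8. q, w0
9. not Box q, w0
10. not q, w0
Accessibility: w0Rw0
Branch closes: q and not q both at w0.
All branches of the tableau close; one closing branch shown above.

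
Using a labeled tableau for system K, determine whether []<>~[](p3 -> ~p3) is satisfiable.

Satisfiable

1. []<>~[](p3 -> ~p3), u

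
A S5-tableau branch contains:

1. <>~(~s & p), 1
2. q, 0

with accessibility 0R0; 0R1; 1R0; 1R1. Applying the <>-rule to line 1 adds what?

a fresh world 2 with 1R2, and ~(~s & p) at 2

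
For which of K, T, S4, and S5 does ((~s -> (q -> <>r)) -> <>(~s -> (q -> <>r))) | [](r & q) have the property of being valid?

T, S4, S5

T-tableau for the negation ~(((~s -> (q -> <>r)) -> <>(~s -> (q -> <>r))) | [](r & q)):
1. ~(((~s -> (q -> <>r)) -> <>(~s -> (q -> <>r))) | [](r & q)), u
2. ~((~s -> (q -> <>r)) -> <>(~s -> (q -> <>r))), u
3. ~[](r & q), u
4. ~s -> (q -> <>r), u
5. ~<>(~s -> (q -> <>r)), u
6. ~(~s -> (q -> <>r)), u
7. ~s, u
8. ~(q -> <>r), u
9. q, u
10. ~<>r, u
11. ~r, u
12. q -> <>r, u
13. <>r, u
14. ~(r & q), v
15. ~(~s -> (q -> <>r)), v
16. ~s, v
17. ~(q -> <>r), v
18. q, v
19. ~<>r, v
20. ~r, v
21. r, w
22. ~(~s -> (q -> <>r)), w
23. ~s, w
24. ~(q -> <>r), w
25. q, w
26. ~<>r, w
27. ~r, w
Accessibility: uRu, uRv, uRw, vRv, wRw
Branch closes: r and ~r both at w.
Every branch closes (one shown): valid in T, hence also in S4, S5 (every theorem of T is a theorem of S4 and S5).
K-tableau for the negation ~(((~s -> (q -> <>r)) -> <>(~s -> (q -> <>r))) | [](r & q)):
1. ~(((~s -> (q -> <>r)) -> <>(~s -> (q -> <>r))) | [](r & q)), u
2. ~((~s -> (q -> <>r)) -> <>(~s -> (q -> <>r))), u
3. ~[](r & q), u
4. ~s -> (q -> <>r), u
5. ~<>(~s -> (q -> <>r)), u
6. q -> <>r, u
7. <>r, u
8. ~(r & q), v
9. ~(~s -> (q -> <>r)), v
10. ~s, v
11. ~(q -> <>r), v
12. q, v
13. ~<>r, v
14. ~r, v
15. r, w
16. ~(~s -> (q -> <>r)), w
17. ~s, w
18. ~(q -> <>r), w
19. q, w
20. ~<>r, w
Accessibility: uRv, uRw
Complete open branch: countermodel on a K-frame, so not valid in K.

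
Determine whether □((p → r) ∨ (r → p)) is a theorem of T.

Valid

Tableau for the negation ¬□((p → r) ∨ (r → p)):
1. ¬□((p → r) ∨ (r → p)), u
2. ¬((p → r) ∨ (r → p)), v
3. ¬(p → r), v
4. ¬(r → p), v
5. p, v
6. ¬r, v
7. r, v
8. ¬p, v
Accessibility: uRu, uRv, vRv
Branch closes: r and ¬r both at v.
All branches of the negation close; one closing branch shown above.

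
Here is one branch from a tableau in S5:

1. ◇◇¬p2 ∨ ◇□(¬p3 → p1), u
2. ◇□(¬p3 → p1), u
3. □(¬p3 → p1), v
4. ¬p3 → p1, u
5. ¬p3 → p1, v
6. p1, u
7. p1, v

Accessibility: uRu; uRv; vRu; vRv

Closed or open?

No world carries both an atom and its negation.

No, open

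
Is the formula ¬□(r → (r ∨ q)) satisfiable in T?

Unsatisfiable (every branch closes)

1. ¬□(r → (r ∨ q)), u
2. ¬(r → (r ∨ q)), v
3. r, v
4. ¬(r ∨ q), v
5. ¬r, v
6. ¬q, v
Accessibility: uRu, uRv, vRv
Branch closes: r and ¬r both at v.
Every branch closes; the branch above is one of them.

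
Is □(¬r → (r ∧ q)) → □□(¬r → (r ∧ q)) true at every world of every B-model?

Invalid (countermodel exists)

Tableau for the negation ¬(□(¬r → (r ∧ q)) → □□(¬r → (r ∧ q))):
1. ¬(□(¬r → (r ∧ q)) → □□(¬r → (r ∧ q))), 0
2. □(¬r → (r ∧ q)), 0
3. ¬□□(¬r → (r ∧ q)), 0
4. ¬r → (r ∧ q), 0
5. r ∧ q, 0
6. r, 0
7. q, 0
8. ¬□(¬r → (r ∧ q)), 1
9. ¬r → (r ∧ q), 1
10. r ∧ q, 1
11. r, 1
12. q, 1
13. ¬(¬r → (r ∧ q)), 2
14. ¬r, 2
15. ¬(r ∧ q), 2
16. ¬q, 2
Accessibility: 0R0, 0R1, 1R0, 1R1, 1R2, 2R1, 2R2
The negation has an open branch (countermodel exists).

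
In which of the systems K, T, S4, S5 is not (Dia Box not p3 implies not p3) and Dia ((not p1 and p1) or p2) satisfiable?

S5-tableau for the formula:
1. not (Dia Box not p3 implies not p3) and Dia ((not p1 and p1) or p2), 0
2. not (Dia Box not p3 implies not p3), 0   [and-rule on 1]
3. Dia ((not p1 and p1) or p2), 0   [and-rule on 1]
4. Dia Box not p3, 0   [neg-implies-rule on 2]
5. p3, 0   [neg-implies-rule on 2]
6. (not p1 and p1) or p2, 1   [Dia-rule on 3: fresh world 1, 0R1]
7. p2, 1   [or-rule on 6 (branches; this branch)]
8. Box not p3, 2   [Dia-rule on 4: fresh world 2, 0R2]
9. not p3, 0   [Box-rule on 8 via 2R0]
Accessibility: 0R0, 0R1, 0R2, 1R0, 1R1, 1R2, 2R0, 2R1, 2R2
Branch closes: p3 and not p3 both at 0.
Every branch closes (one shown): unsatisfiable in S5.
S4-tableau for the formula:
1. not (Dia Box not p3 implies not p3) and Dia ((not p1 and p1) or p2), 0
2. not (Dia Box not p3 implies not p3), 0   [and-rule on 1]
3. Dia ((not p1 and p1) or p2), 0   [and-rule on 1]
4. Dia Box not p3, 0   [neg-implies-rule on 2]
5. p3, 0   [neg-implies-rule on 2]
6. (not p1 and p1) or p2, 1   [Dia-rule on 3: fresh world 1, 0R1]
7. p2, 1   [or-rule on 6 (branches; this branch)]
8. Box not p3, 2   [Dia-rule on 4: fresh world 2, 0R2]
9. not p3, 2   [Box-rule on 8 via 2R2]
Accessibility: 0R0, 0R1, 0R2, 1R1, 2R2
Complete open branch: satisfiable in S4, hence also in K, T (this S4-model is also a K-model and a T-model).

K, T, S4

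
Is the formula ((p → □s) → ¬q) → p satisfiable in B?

Satisfiable

1. ((p → □s) → ¬q) → p, w0
2. p, w0
Accessibility: w0Rw0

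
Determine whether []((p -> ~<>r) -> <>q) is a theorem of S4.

Tableau for the negation ~[]((p -> ~<>r) -> <>q):
1. ~[]((p -> ~<>r) -> <>q), w0
2. ~((p -> ~<>r) -> <>q), w1
3. p -> ~<>r, w1
4. ~<>q, w1
5. ~q, w1
6. ~<>r, w1
7. ~r, w1
Accessibility: w0Rw0, w0Rw1, w1Rw1
The negation has an open branch (countermodel exists).

No, not valid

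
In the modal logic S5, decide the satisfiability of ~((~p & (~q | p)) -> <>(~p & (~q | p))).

1. ~((~p & (~q | p)) -> <>(~p & (~q | p))), 0
2. ~p & (~q | p), 0   [~->-rule on 1]
3. ~<>(~p & (~q | p)), 0   [~->-rule on 1]
4. ~p, 0   [&-rule on 2]
5. ~q | p, 0   [&-rule on 2]
6. ~(~p & (~q | p)), 0   [~<>-rule on 3 via 0R0]
7. ~q, 0   [|-rule on 5 (branches; this branch)]
8. ~(~q | p), 0   [~&-rule on 6 (branches; this branch)]
9. q, 0   [~|-rule on 8]
Accessibility: 0R0
Branch closes: q and ~q both at 0.
Every branch closes; the branch above is one of them.

No, unsatisfiable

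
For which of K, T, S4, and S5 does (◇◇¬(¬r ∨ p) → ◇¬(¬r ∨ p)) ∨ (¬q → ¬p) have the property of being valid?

T-tableau for the negation ¬((◇◇¬(¬r ∨ p) → ◇¬(¬r ∨ p)) ∨ (¬q → ¬p)):
1. ¬((◇◇¬(¬r ∨ p) → ◇¬(¬r ∨ p)) ∨ (¬q → ¬p)), u
2. ¬(◇◇¬(¬r ∨ p) → ◇¬(¬r ∨ p)), u
3. ¬(¬q → ¬p), u
4. ◇◇¬(¬r ∨ p), u
5. ¬◇¬(¬r ∨ p), u
6. ¬q, u
7. p, u
8. ¬r ∨ p, u
9. ◇¬(¬r ∨ p), v
10. ¬r ∨ p, v
11. p, v
12. ¬(¬r ∨ p), w
13. r, w
14. ¬p, w
Accessibility: uRu, uRv, vRv, vRw, wRw
Complete open branch: countermodel on a T-frame, so not valid in T, nor in K (the same frame is also a K-frame).
S4-tableau for the negation ¬((◇◇¬(¬r ∨ p) → ◇¬(¬r ∨ p)) ∨ (¬q → ¬p)):
1. ¬((◇◇¬(¬r ∨ p) → ◇¬(¬r ∨ p)) ∨ (¬q → ¬p)), u
2. ¬(◇◇¬(¬r ∨ p) → ◇¬(¬r ∨ p)), u
3. ¬(¬q → ¬p), u
4. ◇◇¬(¬r ∨ p), u
5. ¬◇¬(¬r ∨ p), u
6. ¬q, u
7. p, u
8. ¬r ∨ p, u
9. ◇¬(¬r ∨ p), v
10. ¬r ∨ p, v
11. p, v
12. ¬(¬r ∨ p), w
13. r, w
14. ¬p, w
15. ¬r ∨ p, w
16. p, w
Accessibility: uRu, uRv, uRw, vRv, vRw, wRw
Branch closes: p and ¬p both at w.
Every branch closes (one shown): valid in S4, hence also in S5 (every theorem of S4 is a theorem of S5).

S4, S5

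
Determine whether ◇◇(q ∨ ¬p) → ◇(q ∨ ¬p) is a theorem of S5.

Tableau for the negation ¬(◇◇(q ∨ ¬p) → ◇(q ∨ ¬p)):
1. ¬(◇◇(q ∨ ¬p) → ◇(q ∨ ¬p)), w0
2. ◇◇(q ∨ ¬p), w0
3. ¬◇(q ∨ ¬p), w0
4. ¬(q ∨ ¬p), w0
5. ¬q, w0
6. p, w0
7. ◇(q ∨ ¬p), w1
8. ¬(q ∨ ¬p), w1
9. ¬q, w1
10. p, w1
11. q ∨ ¬p, w2
12. ¬(q ∨ ¬p), w2
13. ¬q, w2
14. p, w2
15. ¬p, w2
Accessibility: w0Rw0, w0Rw1, w0Rw2, w1Rw0, w1Rw1, w1Rw2, w2Rw0, w2Rw1, w2Rw2
Branch closes: p and ¬p both at w2.
All branches of the negation close; one closing branch shown above.

Yes, valid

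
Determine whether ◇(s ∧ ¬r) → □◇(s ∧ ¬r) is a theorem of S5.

Tableau for the negation ¬(◇(s ∧ ¬r) → □◇(s ∧ ¬r)):
1. ¬(◇(s ∧ ¬r) → □◇(s ∧ ¬r)), u
2. ◇(s ∧ ¬r), u   [¬→-rule on 1]
3. ¬□◇(s ∧ ¬r), u   [¬→-rule on 1]
4. s ∧ ¬r, v   [◇-rule on 2: fresh world v, uRv]
5. s, v   [∧-rule on 4]
6. ¬r, v   [∧-rule on 4]
7. ¬◇(s ∧ ¬r), w   [¬□-rule on 3: fresh world w, uRw]
8. ¬(s ∧ ¬r), u   [¬◇-rule on 7 via wRu]
9. ¬(s ∧ ¬r), v   [¬◇-rule on 7 via wRv]
10. ¬(s ∧ ¬r), w   [¬◇-rule on 7 via wRw]
11. r, u   [¬∧-rule on 8 (branches; this branch)]
12. r, v   [¬∧-rule on 9 (branches; this branch)]
Accessibility: uRu, uRv, uRw, vRu, vRv, vRw, wRu, wRv, wRw
Branch closes: r and ¬r both at v.
Every branch of the negation's tableau closes; the branch above is one of them.

Yes, valid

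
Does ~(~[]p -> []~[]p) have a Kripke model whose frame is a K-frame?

1. ~(~[]p -> []~[]p), 0
2. ~[]p, 0
3. ~[]~[]p, 0
4. ~p, 1
5. []p, 2
Accessibility: 0R1, 0R2

Satisfiable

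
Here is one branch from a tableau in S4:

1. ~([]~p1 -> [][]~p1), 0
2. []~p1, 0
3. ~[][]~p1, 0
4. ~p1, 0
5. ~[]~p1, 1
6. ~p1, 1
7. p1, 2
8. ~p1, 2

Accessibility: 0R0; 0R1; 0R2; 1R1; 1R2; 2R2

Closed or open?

Both p1 and ~p1 appear at 2.

Closed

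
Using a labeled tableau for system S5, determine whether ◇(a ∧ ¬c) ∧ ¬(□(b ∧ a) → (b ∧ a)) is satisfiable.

1. ◇(a ∧ ¬c) ∧ ¬(□(b ∧ a) → (b ∧ a)), u
2. ◇(a ∧ ¬c), u
3. ¬(□(b ∧ a) → (b ∧ a)), u
4. □(b ∧ a), u
5. ¬(b ∧ a), u
6. b ∧ a, u
7. b, u
8. a, u
9. ¬a, u
Accessibility: uRu
Branch closes: a and ¬a both at u.
All branches of the tableau close; one closing branch shown above.

Unsatisfiable (every branch closes)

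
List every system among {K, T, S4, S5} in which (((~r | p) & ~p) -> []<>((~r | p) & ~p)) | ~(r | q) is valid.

S4-tableau for the negation ~((((~r | p) & ~p) -> []<>((~r | p) & ~p)) | ~(r | q)):
1. ~((((~r | p) & ~p) -> []<>((~r | p) & ~p)) | ~(r | q)), w0
2. ~(((~r | p) & ~p) -> []<>((~r | p) & ~p)), w0
3. r | q, w0
4. (~r | p) & ~p, w0
5. ~[]<>((~r | p) & ~p), w0
6. ~r | p, w0
7. ~p, w0
8. q, w0
9. ~r, w0
10. ~<>((~r | p) & ~p), w1
11. ~((~r | p) & ~p), w1
12. p, w1
Accessibility: w0Rw0, w0Rw1, w1Rw1
Complete open branch: countermodel on an S4-frame, so not valid in S4, nor in K, T (the same frame is also a K-frame and a T-frame).
S5-tableau for the negation ~((((~r | p) & ~p) -> []<>((~r | p) & ~p)) | ~(r | q)):
1. ~((((~r | p) & ~p) -> []<>((~r | p) & ~p)) | ~(r | q)), w0
2. ~(((~r | p) & ~p) -> []<>((~r | p) & ~p)), w0
3. r | q, w0
4. (~r | p) & ~p, w0
5. ~[]<>((~r | p) & ~p), w0
6. ~r | p, w0
7. ~p, w0
8. q, w0
9. ~r, w0
10. ~<>((~r | p) & ~p), w1
11. ~((~r | p) & ~p), w0
12. ~((~r | p) & ~p), w1
13. ~(~r | p), w0
14. r, w0
Accessibility: w0Rw0, w0Rw1, w1Rw0, w1Rw1
Branch closes: r and ~r both at w0.
Every branch closes (one shown): valid in S5.

S5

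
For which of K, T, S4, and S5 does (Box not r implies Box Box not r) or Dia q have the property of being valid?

S4-tableau for the negation not ((Box not r implies Box Box not r) or Dia q):
1. not ((Box not r implies Box Box not r) or Dia q), u
2. not (Box not r implies Box Box not r), u
3. not Dia q, u
4. Box not r, u
5. not Box Box not r, u
6. not q, u
7. not r, u
8. not Box not r, v
9. not q, v
10. not r, v
11. r, w
12. not q, w
13. not r, w
Accessibility: uRu, uRv, uRw, vRv, vRw, wRw
Branch closes: r and not r both at w.
Every branch closes (one shown): valid in S4, hence also in S5 (every theorem of S4 is a theorem of S5).
T-tableau for the negation not ((Box not r implies Box Box not r) or Dia q):
1. not ((Box not r implies Box Box not r) or Dia q), u
2. not (Box not r implies Box Box not r), u
3. not Dia q, u
4. Box not r, u
5. not Box Box not r, u
6. not q, u
7. not r, u
8. not Box not r, v
9. not q, v
10. not r, v
11. r, w
Accessibility: uRu, uRv, vRv, vRw, wRw
Complete open branch: countermodel on a T-frame, so not valid in T, nor in K (the same frame is also a K-frame).

S4, S5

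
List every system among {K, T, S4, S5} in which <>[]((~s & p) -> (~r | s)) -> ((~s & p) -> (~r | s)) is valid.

S5

S5-tableau for the negation ~(<>[]((~s & p) -> (~r | s)) -> ((~s & p) -> (~r | s))):
1. ~(<>[]((~s & p) -> (~r | s)) -> ((~s & p) -> (~r | s))), 0
2. <>[]((~s & p) -> (~r | s)), 0
3. ~((~s & p) -> (~r | s)), 0
4. ~s & p, 0
5. ~(~r | s), 0
6. ~s, 0
7. p, 0
8. r, 0
9. []((~s & p) -> (~r | s)), 1
10. (~s & p) -> (~r | s), 0
11. (~s & p) -> (~r | s), 1
12. ~r | s, 0
13. ~r | s, 1
14. s, 0
Accessibility: 0R0, 0R1, 1R0, 1R1
Branch closes: s and ~s both at 0.
Every branch closes (one shown): valid in S5.
S4-tableau for the negation ~(<>[]((~s & p) -> (~r | s)) -> ((~s & p) -> (~r | s))):
1. ~(<>[]((~s & p) -> (~r | s)) -> ((~s & p) -> (~r | s))), 0
2. <>[]((~s & p) -> (~r | s)), 0
3. ~((~s & p) -> (~r | s)), 0
4. ~s & p, 0
5. ~(~r | s), 0
6. ~s, 0
7. p, 0
8. r, 0
9. []((~s & p) -> (~r | s)), 1
10. (~s & p) -> (~r | s), 1
11. ~r | s, 1
12. s, 1
Accessibility: 0R0, 0R1, 1R1
Complete open branch: countermodel on an S4-frame, so not valid in S4, nor in K, T (the same frame is also a K-frame and a T-frame).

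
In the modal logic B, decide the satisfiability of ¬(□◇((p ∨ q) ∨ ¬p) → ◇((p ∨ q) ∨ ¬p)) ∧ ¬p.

No, unsatisfiable

1. ¬(□◇((p ∨ q) ∨ ¬p) → ◇((p ∨ q) ∨ ¬p)) ∧ ¬p, 0
2. ¬(□◇((p ∨ q) ∨ ¬p) → ◇((p ∨ q) ∨ ¬p)), 0   [∧-rule on 1]
3. ¬p, 0   [∧-rule on 1]
4. □◇((p ∨ q) ∨ ¬p), 0   [¬→-rule on 2]
5. ¬◇((p ∨ q) ∨ ¬p), 0   [¬→-rule on 2]
6. ◇((p ∨ q) ∨ ¬p), 0   [□-rule on 4 via 0R0]
7. ¬((p ∨ q) ∨ ¬p), 0   [¬◇-rule on 5 via 0R0]
8. ¬(p ∨ q), 0   [¬∨-rule on 7]
9. p, 0   [¬∨-rule on 7]
Accessibility: 0R0
Branch closes: p and ¬p both at 0.
All branches of the tableau close; one closing branch shown above.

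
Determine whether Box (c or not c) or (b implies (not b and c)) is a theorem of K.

Yes, valid

Tableau for the negation not (Box (c or not c) or (b implies (not b and c))):
1. not (Box (c or not c) or (b implies (not b and c))), u
2. not Box (c or not c), u
3. not (b implies (not b and c)), u
4. b, u
5. not (not b and c), u
6. not c, u
7. not (c or not c), v
8. not c, v
9. c, v
Accessibility: uRv
Branch closes: c and not c both at v.
Every branch of the negation's tableau closes; the branch above is one of them.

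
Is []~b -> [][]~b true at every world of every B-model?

No, not valid

Tableau for the negation ~([]~b -> [][]~b):
1. ~([]~b -> [][]~b), u
2. []~b, u
3. ~[][]~b, u
4. ~b, u
5. ~[]~b, v
6. ~b, v
7. b, w
Accessibility: uRu, uRv, vRu, vRv, vRw, wRv, wRw
The negation has an open branch (countermodel exists).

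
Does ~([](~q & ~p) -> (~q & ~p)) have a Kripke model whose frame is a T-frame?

No, unsatisfiable

1. ~([](~q & ~p) -> (~q & ~p)), 0
2. [](~q & ~p), 0
3. ~(~q & ~p), 0
4. ~q & ~p, 0
5. ~q, 0
6. ~p, 0
7. p, 0
Accessibility: 0R0
Branch closes: p and ~p both at 0.
(One branch shown.) All branches close.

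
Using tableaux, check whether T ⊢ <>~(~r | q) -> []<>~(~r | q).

No, not valid

Tableau for the negation ~(<>~(~r | q) -> []<>~(~r | q)):
1. ~(<>~(~r | q) -> []<>~(~r | q)), 0
2. <>~(~r | q), 0
3. ~[]<>~(~r | q), 0
4. ~(~r | q), 1
5. r, 1
6. ~q, 1
7. ~<>~(~r | q), 2
8. ~r | q, 2
9. q, 2
Accessibility: 0R0, 0R1, 0R2, 1R1, 2R2
The negation has an open branch (countermodel exists).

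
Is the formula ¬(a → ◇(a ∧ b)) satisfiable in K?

Yes, satisfiable

1. ¬(a → ◇(a ∧ b)), w0
2. a, w0   [¬→-rule on 1]
3. ¬◇(a ∧ b), w0   [¬→-rule on 1]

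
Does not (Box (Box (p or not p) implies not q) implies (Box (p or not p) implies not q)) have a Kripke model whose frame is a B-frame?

1. not (Box (Box (p or not p) implies not q) implies (Box (p or not p) implies not q)), u
2. Box (Box (p or not p) implies not q), u   [neg-implies-rule on 1]
3. not (Box (p or not p) implies not q), u   [neg-implies-rule on 1]
4. Box (p or not p), u   [neg-implies-rule on 3]
5. q, u   [neg-implies-rule on 3]
6. Box (p or not p) implies not q, u   [Box-rule on 2 via uRu]
7. p or not p, u   [Box-rule on 4 via uRu]
8. not Box (p or not p), u   [implies-rule on 6 (branches; this branch)]
9. not p, u   [or-rule on 7 (branches; this branch)]
10. not (p or not p), v   [neg-Box-rule on 8: fresh world v, uRv]
11. not p, v   [neg-or-rule on 10]
12. p, v   [neg-or-rule on 10]
Accessibility: uRu, uRv, vRu, vRv
Branch closes: p and not p both at v.
All branches of the tableau close; one closing branch shown above.

Unsatisfiable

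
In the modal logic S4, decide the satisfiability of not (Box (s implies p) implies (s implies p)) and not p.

Unsatisfiable (every branch closes)

1. not (Box (s implies p) implies (s implies p)) and not p, 0
2. not (Box (s implies p) implies (s implies p)), 0
3. not p, 0
4. Box (s implies p), 0
5. not (s implies p), 0
6. s, 0
7. s implies p, 0
8. p, 0
Accessibility: 0R0
Branch closes: p and not p both at 0.
Every branch closes; the branch above is one of them.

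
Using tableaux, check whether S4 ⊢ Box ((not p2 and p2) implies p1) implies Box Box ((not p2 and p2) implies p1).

Valid

Tableau for the negation not (Box ((not p2 and p2) implies p1) implies Box Box ((not p2 and p2) implies p1)):
1. not (Box ((not p2 and p2) implies p1) implies Box Box ((not p2 and p2) implies p1)), u
2. Box ((not p2 and p2) implies p1), u   [neg-implies-rule on 1]
3. not Box Box ((not p2 and p2) implies p1), u   [neg-implies-rule on 1]
4. (not p2 and p2) implies p1, u   [Box-rule on 2 via uRu]
5. not (not p2 and p2), u   [implies-rule on 4 (branches; this branch)]
6. not p2, u   [neg-and-rule on 5 (branches; this branch)]
7. not Box ((not p2 and p2) implies p1), v   [neg-Box-rule on 3: fresh world v, uRv]
8. (not p2 and p2) implies p1, v   [Box-rule on 2 via uRv]
9. not (not p2 and p2), v   [implies-rule on 8 (branches; this branch)]
10. not p2, v   [neg-and-rule on 9 (branches; this branch)]
11. not ((not p2 and p2) implies p1), w   [neg-Box-rule on 7: fresh world w, vRw]
12. not p2 and p2, w   [neg-implies-rule on 11]
13. not p1, w   [neg-implies-rule on 11]
14. not p2, w   [and-rule on 12]
15. p2, w   [and-rule on 12]
Accessibility: uRu, uRv, uRw, vRv, vRw, wRw
Branch closes: p2 and not p2 both at w.
All branches of the negation close; one closing branch shown above.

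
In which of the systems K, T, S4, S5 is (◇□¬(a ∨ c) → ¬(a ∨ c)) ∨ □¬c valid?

S5

S4-tableau for the negation ¬((◇□¬(a ∨ c) → ¬(a ∨ c)) ∨ □¬c):
1. ¬((◇□¬(a ∨ c) → ¬(a ∨ c)) ∨ □¬c), u
2. ¬(◇□¬(a ∨ c) → ¬(a ∨ c)), u   [¬∨-rule on 1]
3. ¬□¬c, u   [¬∨-rule on 1]
4. ◇□¬(a ∨ c), u   [¬→-rule on 2]
5. a ∨ c, u   [¬→-rule on 2]
6. c, u   [∨-rule on 5 (branches; this branch)]
7. c, v   [¬□-rule on 3: fresh world v, uRv]
8. □¬(a ∨ c), w   [◇-rule on 4: fresh world w, uRw]
9. ¬(a ∨ c), w   [□-rule on 8 via wRw]
10. ¬a, w   [¬∨-rule on 9]
11. ¬c, w   [¬∨-rule on 9]
Accessibility: uRu, uRv, uRw, vRv, wRw
Complete open branch: countermodel on an S4-frame, so not valid in S4, nor in K, T (the same frame is also a K-frame and a T-frame).
S5-tableau for the negation ¬((◇□¬(a ∨ c) → ¬(a ∨ c)) ∨ □¬c):
1. ¬((◇□¬(a ∨ c) → ¬(a ∨ c)) ∨ □¬c), u
2. ¬(◇□¬(a ∨ c) → ¬(a ∨ c)), u   [¬∨-rule on 1]
3. ¬□¬c, u   [¬∨-rule on 1]
4. ◇□¬(a ∨ c), u   [¬→-rule on 2]
5. a ∨ c, u   [¬→-rule on 2]
6. c, u   [∨-rule on 5 (branches; this branch)]
7. c, v   [¬□-rule on 3: fresh world v, uRv]
8. □¬(a ∨ c), w   [◇-rule on 4: fresh world w, uRw]
9. ¬(a ∨ c), u   [□-rule on 8 via wRu]
10. ¬a, u   [¬∨-rule on 9]
11. ¬c, u   [¬∨-rule on 9]
Accessibility: uRu, uRv, uRw, vRu, vRv, vRw, wRu, wRv, wRw
Branch closes: c and ¬c both at u.
Every branch closes (one shown): valid in S5.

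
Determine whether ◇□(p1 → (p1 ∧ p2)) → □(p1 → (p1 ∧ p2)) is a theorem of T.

Tableau for the negation ¬(◇□(p1 → (p1 ∧ p2)) → □(p1 → (p1 ∧ p2))):
1. ¬(◇□(p1 → (p1 ∧ p2)) → □(p1 → (p1 ∧ p2))), w0
2. ◇□(p1 → (p1 ∧ p2)), w0
3. ¬□(p1 → (p1 ∧ p2)), w0
4. □(p1 → (p1 ∧ p2)), w1
5. p1 → (p1 ∧ p2), w1
6. p1 ∧ p2, w1
7. p1, w1
8. p2, w1
9. ¬(p1 → (p1 ∧ p2)), w2
10. p1, w2
11. ¬(p1 ∧ p2), w2
12. ¬p2, w2
Accessibility: w0Rw0, w0Rw1, w0Rw2, w1Rw1, w2Rw2
The negation has an open branch (countermodel exists).

Invalid (countermodel exists)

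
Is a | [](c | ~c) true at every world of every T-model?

Valid in T

Tableau for the negation ~(a | [](c | ~c)):
1. ~(a | [](c | ~c)), 0
2. ~a, 0
3. ~[](c | ~c), 0
4. ~(c | ~c), 1
5. ~c, 1
6. c, 1
Accessibility: 0R0, 0R1, 1R1
Branch closes: c and ~c both at 1.
Every branch of the negation's tableau closes; the branch above is one of them.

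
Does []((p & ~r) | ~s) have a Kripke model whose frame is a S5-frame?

Yes, satisfiable

1. []((p & ~r) | ~s), u
2. (p & ~r) | ~s, u
3. ~s, u
Accessibility: uRu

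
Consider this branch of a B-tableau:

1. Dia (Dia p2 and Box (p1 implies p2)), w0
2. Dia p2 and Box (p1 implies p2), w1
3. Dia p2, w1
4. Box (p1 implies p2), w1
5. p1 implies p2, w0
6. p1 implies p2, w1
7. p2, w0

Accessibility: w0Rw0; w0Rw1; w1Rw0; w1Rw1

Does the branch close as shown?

Not closed

There is no literal clash: for every atom and world, at most one sign appears.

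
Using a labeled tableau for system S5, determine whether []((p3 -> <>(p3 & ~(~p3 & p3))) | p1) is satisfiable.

1. []((p3 -> <>(p3 & ~(~p3 & p3))) | p1), w0
2. (p3 -> <>(p3 & ~(~p3 & p3))) | p1, w0
3. p1, w0
Accessibility: w0Rw0

Yes, satisfiable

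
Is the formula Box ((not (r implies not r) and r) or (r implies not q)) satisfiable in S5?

1. Box ((not (r implies not r) and r) or (r implies not q)), w0
2. (not (r implies not r) and r) or (r implies not q), w0
3. r implies not q, w0
4. not q, w0
Accessibility: w0Rw0

Satisfiable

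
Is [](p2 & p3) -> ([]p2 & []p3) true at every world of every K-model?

Valid in K

Tableau for the negation ~([](p2 & p3) -> ([]p2 & []p3)):
1. ~([](p2 & p3) -> ([]p2 & []p3)), w0
2. [](p2 & p3), w0
3. ~([]p2 & []p3), w0
4. ~[]p3, w0
5. ~p3, w1
6. p2 & p3, w1
7. p2, w1
8. p3, w1
Accessibility: w0Rw1
Branch closes: p3 and ~p3 both at w1.
All branches of the negation close; one closing branch shown above.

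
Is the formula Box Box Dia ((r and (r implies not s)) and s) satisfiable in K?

1. Box Box Dia ((r and (r implies not s)) and s), u

Yes, satisfiable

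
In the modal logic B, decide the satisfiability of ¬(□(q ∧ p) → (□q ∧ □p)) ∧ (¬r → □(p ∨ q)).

No, unsatisfiable

1. ¬(□(q ∧ p) → (□q ∧ □p)) ∧ (¬r → □(p ∨ q)), 0
2. ¬(□(q ∧ p) → (□q ∧ □p)), 0   [∧-rule on 1]
3. ¬r → □(p ∨ q), 0   [∧-rule on 1]
4. □(q ∧ p), 0   [¬→-rule on 2]
5. ¬(□q ∧ □p), 0   [¬→-rule on 2]
6. q ∧ p, 0   [□-rule on 4 via 0R0]
7. q, 0   [∧-rule on 6]
8. p, 0   [∧-rule on 6]
9. □(p ∨ q), 0   [→-rule on 3 (branches; this branch)]
10. p ∨ q, 0   [□-rule on 9 via 0R0]
11. ¬□p, 0   [¬∧-rule on 5 (branches; this branch)]
12. ¬p, 1   [¬□-rule on 11: fresh world 1, 0R1]
13. q ∧ p, 1   [□-rule on 4 via 0R1]
14. q, 1   [∧-rule on 13]
15. p, 1   [∧-rule on 13]
Accessibility: 0R0, 0R1, 1R0, 1R1
Branch closes: p and ¬p both at 1.
Every branch closes; the branch above is one of them.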